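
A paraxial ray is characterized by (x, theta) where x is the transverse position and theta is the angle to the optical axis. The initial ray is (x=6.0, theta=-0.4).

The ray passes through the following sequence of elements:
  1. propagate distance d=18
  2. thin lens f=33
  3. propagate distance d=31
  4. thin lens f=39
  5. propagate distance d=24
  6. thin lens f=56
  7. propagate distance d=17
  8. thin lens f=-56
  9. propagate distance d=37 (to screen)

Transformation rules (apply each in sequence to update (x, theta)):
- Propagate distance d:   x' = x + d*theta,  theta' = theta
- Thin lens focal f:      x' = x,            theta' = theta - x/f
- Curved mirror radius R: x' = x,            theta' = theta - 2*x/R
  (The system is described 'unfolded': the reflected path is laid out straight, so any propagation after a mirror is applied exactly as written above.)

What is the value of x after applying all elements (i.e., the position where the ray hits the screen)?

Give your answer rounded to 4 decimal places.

Answer: -9.5648

Derivation:
Initial: x=6.0000 theta=-0.4000
After 1 (propagate distance d=18): x=-1.2000 theta=-0.4000
After 2 (thin lens f=33): x=-1.2000 theta=-4/11 (≈-0.3636)
After 3 (propagate distance d=31): x=-686/55 (≈-12.4727) theta=-4/11 (≈-0.3636)
After 4 (thin lens f=39): x=-686/55 (≈-12.4727) theta=-94/2145 (≈-0.0438)
After 5 (propagate distance d=24): x=-1934/143 (≈-13.5245) theta=-94/2145 (≈-0.0438)
After 6 (thin lens f=56): x=-1934/143 (≈-13.5245) theta=11873/60060 (≈0.1977)
After 7 (propagate distance d=17): x=-610439/60060 (≈-10.1638) theta=11873/60060 (≈0.1977)
After 8 (thin lens f=-56): x=-610439/60060 (≈-10.1638) theta=54449/3363360 (≈0.0162)
After 9 (propagate distance d=37 (to screen)): x=-32169971/3363360 (≈-9.5648) theta=54449/3363360 (≈0.0162)
Rounded to 4 decimal places: x = -9.5648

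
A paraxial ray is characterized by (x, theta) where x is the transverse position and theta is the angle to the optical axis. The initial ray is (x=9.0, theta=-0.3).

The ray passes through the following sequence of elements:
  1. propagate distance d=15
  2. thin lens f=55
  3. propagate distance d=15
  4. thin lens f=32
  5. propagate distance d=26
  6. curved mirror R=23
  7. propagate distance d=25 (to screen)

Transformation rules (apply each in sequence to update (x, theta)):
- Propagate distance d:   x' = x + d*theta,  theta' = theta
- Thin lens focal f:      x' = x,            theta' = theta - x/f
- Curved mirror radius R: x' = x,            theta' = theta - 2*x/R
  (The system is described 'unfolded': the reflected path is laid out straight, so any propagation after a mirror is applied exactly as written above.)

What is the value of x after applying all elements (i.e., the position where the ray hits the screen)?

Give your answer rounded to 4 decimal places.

Answer: 3.3372

Derivation:
Initial: x=9.0000 theta=-0.3000
After 1 (propagate distance d=15): x=4.5000 theta=-0.3000
After 2 (thin lens f=55): x=4.5000 theta=-21/55 (≈-0.3818)
After 3 (propagate distance d=15): x=-27/22 (≈-1.2273) theta=-21/55 (≈-0.3818)
After 4 (thin lens f=32): x=-27/22 (≈-1.2273) theta=-1209/3520 (≈-0.3435)
After 5 (propagate distance d=26): x=-17877/1760 (≈-10.1574) theta=-1209/3520 (≈-0.3435)
After 6 (curved mirror R=23): x=-17877/1760 (≈-10.1574) theta=43701/80960 (≈0.5398)
After 7 (propagate distance d=25 (to screen)): x=270183/80960 (≈3.3372) theta=43701/80960 (≈0.5398)
Rounded to 4 decimal places: x = 3.3372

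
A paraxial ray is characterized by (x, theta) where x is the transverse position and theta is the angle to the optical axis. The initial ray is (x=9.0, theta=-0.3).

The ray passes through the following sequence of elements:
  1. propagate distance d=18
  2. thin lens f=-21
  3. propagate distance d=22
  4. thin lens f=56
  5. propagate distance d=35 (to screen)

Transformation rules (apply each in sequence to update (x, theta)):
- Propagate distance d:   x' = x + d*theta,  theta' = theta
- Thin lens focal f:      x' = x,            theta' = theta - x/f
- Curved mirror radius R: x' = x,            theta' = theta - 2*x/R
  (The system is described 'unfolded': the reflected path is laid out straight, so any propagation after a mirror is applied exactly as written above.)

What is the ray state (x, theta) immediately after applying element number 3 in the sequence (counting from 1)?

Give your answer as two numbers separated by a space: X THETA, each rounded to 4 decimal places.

Answer: 0.7714 -0.1286

Derivation:
Initial: x=9.0000 theta=-0.3000
After 1 (propagate distance d=18): x=3.6000 theta=-0.3000
After 2 (thin lens f=-21): x=3.6000 theta=-9/70 (≈-0.1286)
After 3 (propagate distance d=22): x=27/35 (≈0.7714) theta=-9/70 (≈-0.1286)
Rounded to 4 decimal places: x = 0.7714, theta = -0.1286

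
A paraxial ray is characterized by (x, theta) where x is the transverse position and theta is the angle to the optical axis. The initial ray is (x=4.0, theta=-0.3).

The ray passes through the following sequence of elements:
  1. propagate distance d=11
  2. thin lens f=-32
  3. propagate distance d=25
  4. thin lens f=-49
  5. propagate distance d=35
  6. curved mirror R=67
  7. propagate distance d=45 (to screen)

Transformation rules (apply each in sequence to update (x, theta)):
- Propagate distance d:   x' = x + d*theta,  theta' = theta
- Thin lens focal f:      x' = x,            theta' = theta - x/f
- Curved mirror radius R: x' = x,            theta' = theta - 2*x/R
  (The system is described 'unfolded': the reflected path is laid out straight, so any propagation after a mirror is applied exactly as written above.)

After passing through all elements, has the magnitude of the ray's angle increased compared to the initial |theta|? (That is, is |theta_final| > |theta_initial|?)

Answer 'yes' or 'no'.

Initial: x=4.0000 theta=-0.3000
After 1 (propagate distance d=11): x=0.7000 theta=-0.3000
After 2 (thin lens f=-32): x=0.7000 theta=-89/320 (≈-0.2781)
After 3 (propagate distance d=25): x=-2001/320 (≈-6.2531) theta=-89/320 (≈-0.2781)
After 4 (thin lens f=-49): x=-2001/320 (≈-6.2531) theta=-3181/7840 (≈-0.4057)
After 5 (propagate distance d=35): x=-45817/2240 (≈-20.4540) theta=-3181/7840 (≈-0.4057)
After 6 (curved mirror R=67): x=-45817/2240 (≈-20.4540) theta=13449/65660 (≈0.2048)
After 7 (propagate distance d=45 (to screen)): x=-11804893/1050560 (≈-11.2368) theta=13449/65660 (≈0.2048)
|theta_initial|=0.3000 |theta_final|=13449/65660 (≈0.2048) -> not increased

Answer: no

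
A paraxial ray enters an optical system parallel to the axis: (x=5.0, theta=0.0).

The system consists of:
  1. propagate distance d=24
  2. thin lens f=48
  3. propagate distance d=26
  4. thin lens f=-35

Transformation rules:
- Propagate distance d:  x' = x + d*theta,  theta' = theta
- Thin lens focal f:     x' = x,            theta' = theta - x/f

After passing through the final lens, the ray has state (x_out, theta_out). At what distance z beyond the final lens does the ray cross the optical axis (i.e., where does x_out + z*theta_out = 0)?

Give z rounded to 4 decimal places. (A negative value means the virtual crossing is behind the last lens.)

Initial: x=5.0000 theta=0.0000
After 1 (propagate distance d=24): x=5.0000 theta=0.0000
After 2 (thin lens f=48): x=5.0000 theta=-5/48 (≈-0.1042)
After 3 (propagate distance d=26): x=55/24 (≈2.2917) theta=-5/48 (≈-0.1042)
After 4 (thin lens f=-35): x=55/24 (≈2.2917) theta=-13/336 (≈-0.0387)
z_focus = -x_out/theta_out = -(55/24)/(-13/336) = 770/13 ≈ 59.2308
Rounded to 4 decimal places: z = 59.2308

Answer: 59.2308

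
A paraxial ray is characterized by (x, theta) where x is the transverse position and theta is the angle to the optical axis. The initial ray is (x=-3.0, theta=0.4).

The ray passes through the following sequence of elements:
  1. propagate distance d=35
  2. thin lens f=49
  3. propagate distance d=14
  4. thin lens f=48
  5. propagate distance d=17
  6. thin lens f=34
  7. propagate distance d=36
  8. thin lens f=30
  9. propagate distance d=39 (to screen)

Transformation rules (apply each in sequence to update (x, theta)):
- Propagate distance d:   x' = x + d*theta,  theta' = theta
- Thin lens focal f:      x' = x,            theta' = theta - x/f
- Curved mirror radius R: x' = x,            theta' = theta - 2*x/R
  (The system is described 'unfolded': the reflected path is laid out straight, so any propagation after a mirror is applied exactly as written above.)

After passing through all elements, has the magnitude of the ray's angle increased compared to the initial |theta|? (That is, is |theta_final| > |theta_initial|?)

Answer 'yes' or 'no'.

Answer: no

Derivation:
Initial: x=-3.0000 theta=0.4000
After 1 (propagate distance d=35): x=11.0000 theta=0.4000
After 2 (thin lens f=49): x=11.0000 theta=43/245 (≈0.1755)
After 3 (propagate distance d=14): x=471/35 (≈13.4571) theta=43/245 (≈0.1755)
After 4 (thin lens f=48): x=471/35 (≈13.4571) theta=-411/3920 (≈-0.1048)
After 5 (propagate distance d=17): x=9153/784 (≈11.6747) theta=-411/3920 (≈-0.1048)
After 6 (thin lens f=34): x=9153/784 (≈11.6747) theta=-59739/133280 (≈-0.4482)
After 7 (propagate distance d=36): x=-42471/9520 (≈-4.4612) theta=-59739/133280 (≈-0.4482)
After 8 (thin lens f=30): x=-42471/9520 (≈-4.4612) theta=-49899/166600 (≈-0.2995)
After 9 (propagate distance d=39 (to screen)): x=-5378607/333200 (≈-16.1423) theta=-49899/166600 (≈-0.2995)
|theta_initial|=0.4000 |theta_final|=49899/166600 (≈0.2995) -> not increased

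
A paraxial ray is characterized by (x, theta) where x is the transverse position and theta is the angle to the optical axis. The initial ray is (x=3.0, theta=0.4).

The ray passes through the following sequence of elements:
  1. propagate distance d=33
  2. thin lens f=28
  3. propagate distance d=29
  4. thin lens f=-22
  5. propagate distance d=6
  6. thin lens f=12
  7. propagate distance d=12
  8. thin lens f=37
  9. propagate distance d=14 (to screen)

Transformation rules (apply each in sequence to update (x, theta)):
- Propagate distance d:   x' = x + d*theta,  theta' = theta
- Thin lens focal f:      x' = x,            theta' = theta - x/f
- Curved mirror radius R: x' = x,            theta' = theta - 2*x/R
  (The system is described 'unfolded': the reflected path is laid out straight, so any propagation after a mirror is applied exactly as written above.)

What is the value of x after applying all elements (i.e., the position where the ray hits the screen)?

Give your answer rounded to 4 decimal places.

Answer: -8.1966

Derivation:
Initial: x=3.0000 theta=0.4000
After 1 (propagate distance d=33): x=16.2000 theta=0.4000
After 2 (thin lens f=28): x=16.2000 theta=-5/28 (≈-0.1786)
After 3 (propagate distance d=29): x=1543/140 (≈11.0214) theta=-5/28 (≈-0.1786)
After 4 (thin lens f=-22): x=1543/140 (≈11.0214) theta=993/3080 (≈0.3224)
After 5 (propagate distance d=6): x=4988/385 (≈12.9558) theta=993/3080 (≈0.3224)
After 6 (thin lens f=12): x=4988/385 (≈12.9558) theta=-6997/9240 (≈-0.7573)
After 7 (propagate distance d=12): x=2979/770 (≈3.8688) theta=-6997/9240 (≈-0.7573)
After 8 (thin lens f=37): x=2979/770 (≈3.8688) theta=-42091/48840 (≈-0.8618)
After 9 (propagate distance d=14 (to screen)): x=-1401121/170940 (≈-8.1966) theta=-42091/48840 (≈-0.8618)
Rounded to 4 decimal places: x = -8.1966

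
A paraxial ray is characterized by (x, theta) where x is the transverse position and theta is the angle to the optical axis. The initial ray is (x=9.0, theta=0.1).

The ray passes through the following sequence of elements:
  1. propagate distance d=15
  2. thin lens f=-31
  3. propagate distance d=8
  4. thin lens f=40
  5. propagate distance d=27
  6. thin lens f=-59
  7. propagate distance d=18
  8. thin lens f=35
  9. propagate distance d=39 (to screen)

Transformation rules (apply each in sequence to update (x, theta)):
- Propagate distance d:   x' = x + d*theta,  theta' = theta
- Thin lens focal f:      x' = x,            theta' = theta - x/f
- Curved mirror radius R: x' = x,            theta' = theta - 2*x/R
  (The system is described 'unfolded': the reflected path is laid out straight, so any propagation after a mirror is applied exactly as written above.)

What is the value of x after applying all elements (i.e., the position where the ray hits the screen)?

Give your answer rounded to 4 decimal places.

Answer: 11.6620

Derivation:
Initial: x=9.0000 theta=0.1000
After 1 (propagate distance d=15): x=10.5000 theta=0.1000
After 2 (thin lens f=-31): x=10.5000 theta=68/155 (≈0.4387)
After 3 (propagate distance d=8): x=4343/310 (≈14.0097) theta=68/155 (≈0.4387)
After 4 (thin lens f=40): x=4343/310 (≈14.0097) theta=1097/12400 (≈0.0885)
After 5 (propagate distance d=27): x=203339/12400 (≈16.3983) theta=1097/12400 (≈0.0885)
After 6 (thin lens f=-59): x=203339/12400 (≈16.3983) theta=134031/365800 (≈0.3664)
After 7 (propagate distance d=18): x=16822117/731600 (≈22.9936) theta=134031/365800 (≈0.3664)
After 8 (thin lens f=35): x=16822117/731600 (≈22.9936) theta=-7439947/25606000 (≈-0.2906)
After 9 (propagate distance d=39 (to screen)): x=149308081/12803000 (≈11.6620) theta=-7439947/25606000 (≈-0.2906)
Rounded to 4 decimal places: x = 11.6620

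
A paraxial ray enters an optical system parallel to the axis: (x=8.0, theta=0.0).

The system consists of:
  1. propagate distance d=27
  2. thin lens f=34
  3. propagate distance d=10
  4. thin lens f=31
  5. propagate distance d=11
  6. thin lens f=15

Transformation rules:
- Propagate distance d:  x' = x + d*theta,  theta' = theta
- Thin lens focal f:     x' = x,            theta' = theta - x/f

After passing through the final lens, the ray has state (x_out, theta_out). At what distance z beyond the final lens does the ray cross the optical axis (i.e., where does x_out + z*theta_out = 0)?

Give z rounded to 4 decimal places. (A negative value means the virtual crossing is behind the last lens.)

Initial: x=8.0000 theta=0.0000
After 1 (propagate distance d=27): x=8.0000 theta=0.0000
After 2 (thin lens f=34): x=8.0000 theta=-4/17 (≈-0.2353)
After 3 (propagate distance d=10): x=96/17 (≈5.6471) theta=-4/17 (≈-0.2353)
After 4 (thin lens f=31): x=96/17 (≈5.6471) theta=-220/527 (≈-0.4175)
After 5 (propagate distance d=11): x=556/527 (≈1.0550) theta=-220/527 (≈-0.4175)
After 6 (thin lens f=15): x=556/527 (≈1.0550) theta=-3856/7905 (≈-0.4878)
z_focus = -x_out/theta_out = -(556/527)/(-3856/7905) = 2085/964 ≈ 2.1629
Rounded to 4 decimal places: z = 2.1629

Answer: 2.1629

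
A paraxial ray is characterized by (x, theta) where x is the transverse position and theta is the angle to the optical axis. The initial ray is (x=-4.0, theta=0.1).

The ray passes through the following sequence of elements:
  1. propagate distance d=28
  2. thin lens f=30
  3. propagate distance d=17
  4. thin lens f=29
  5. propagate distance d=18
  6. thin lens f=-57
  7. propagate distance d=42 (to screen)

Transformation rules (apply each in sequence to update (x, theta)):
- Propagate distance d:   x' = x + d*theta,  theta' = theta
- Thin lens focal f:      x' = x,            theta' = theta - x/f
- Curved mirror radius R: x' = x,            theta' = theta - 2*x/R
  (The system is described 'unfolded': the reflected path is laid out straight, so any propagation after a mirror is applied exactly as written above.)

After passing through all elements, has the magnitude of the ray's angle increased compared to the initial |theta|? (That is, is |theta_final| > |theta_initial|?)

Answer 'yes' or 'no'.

Answer: yes

Derivation:
Initial: x=-4.0000 theta=0.1000
After 1 (propagate distance d=28): x=-1.2000 theta=0.1000
After 2 (thin lens f=30): x=-1.2000 theta=0.1400
After 3 (propagate distance d=17): x=1.1800 theta=0.1400
After 4 (thin lens f=29): x=1.1800 theta=72/725 (≈0.0993)
After 5 (propagate distance d=18): x=4303/1450 (≈2.9676) theta=72/725 (≈0.0993)
After 6 (thin lens f=-57): x=4303/1450 (≈2.9676) theta=12511/82650 (≈0.1514)
After 7 (propagate distance d=42 (to screen)): x=8859/950 (≈9.3253) theta=12511/82650 (≈0.1514)
|theta_initial|=0.1000 |theta_final|=12511/82650 (≈0.1514) -> increased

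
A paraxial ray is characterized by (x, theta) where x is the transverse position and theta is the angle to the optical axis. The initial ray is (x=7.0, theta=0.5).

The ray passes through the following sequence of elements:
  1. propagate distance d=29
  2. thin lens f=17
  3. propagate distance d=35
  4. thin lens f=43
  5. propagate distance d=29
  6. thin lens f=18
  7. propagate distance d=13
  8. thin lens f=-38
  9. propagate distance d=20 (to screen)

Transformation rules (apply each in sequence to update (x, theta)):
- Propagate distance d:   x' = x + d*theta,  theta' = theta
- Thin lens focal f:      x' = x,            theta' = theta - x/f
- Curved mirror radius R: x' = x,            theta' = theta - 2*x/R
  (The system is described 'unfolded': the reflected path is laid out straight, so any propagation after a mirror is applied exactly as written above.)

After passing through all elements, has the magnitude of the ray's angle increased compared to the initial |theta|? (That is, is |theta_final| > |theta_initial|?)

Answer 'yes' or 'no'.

Initial: x=7.0000 theta=0.5000
After 1 (propagate distance d=29): x=21.5000 theta=0.5000
After 2 (thin lens f=17): x=21.5000 theta=-13/17 (≈-0.7647)
After 3 (propagate distance d=35): x=-179/34 (≈-5.2647) theta=-13/17 (≈-0.7647)
After 4 (thin lens f=43): x=-179/34 (≈-5.2647) theta=-939/1462 (≈-0.6423)
After 5 (propagate distance d=29): x=-17464/731 (≈-23.8906) theta=-939/1462 (≈-0.6423)
After 6 (thin lens f=18): x=-17464/731 (≈-23.8906) theta=9013/13158 (≈0.6850)
After 7 (propagate distance d=13): x=-11599/774 (≈-14.9858) theta=9013/13158 (≈0.6850)
After 8 (thin lens f=-38): x=-11599/774 (≈-14.9858) theta=48437/166668 (≈0.2906)
After 9 (propagate distance d=20 (to screen)): x=-2293367/250002 (≈-9.1734) theta=48437/166668 (≈0.2906)
|theta_initial|=0.5000 |theta_final|=48437/166668 (≈0.2906) -> not increased

Answer: no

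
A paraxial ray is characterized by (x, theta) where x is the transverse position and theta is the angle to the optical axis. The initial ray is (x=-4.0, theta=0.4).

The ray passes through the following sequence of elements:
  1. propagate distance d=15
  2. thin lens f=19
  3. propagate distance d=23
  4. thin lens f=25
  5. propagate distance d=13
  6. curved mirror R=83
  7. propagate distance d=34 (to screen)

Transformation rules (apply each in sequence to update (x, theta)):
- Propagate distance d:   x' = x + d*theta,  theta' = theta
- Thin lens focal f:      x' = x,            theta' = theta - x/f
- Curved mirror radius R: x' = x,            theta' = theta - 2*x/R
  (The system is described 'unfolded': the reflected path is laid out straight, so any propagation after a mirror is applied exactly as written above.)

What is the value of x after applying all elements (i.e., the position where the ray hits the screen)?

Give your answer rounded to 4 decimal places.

Answer: -0.4643

Derivation:
Initial: x=-4.0000 theta=0.4000
After 1 (propagate distance d=15): x=2.0000 theta=0.4000
After 2 (thin lens f=19): x=2.0000 theta=28/95 (≈0.2947)
After 3 (propagate distance d=23): x=834/95 (≈8.7789) theta=28/95 (≈0.2947)
After 4 (thin lens f=25): x=834/95 (≈8.7789) theta=-134/2375 (≈-0.0564)
After 5 (propagate distance d=13): x=19108/2375 (≈8.0455) theta=-134/2375 (≈-0.0564)
After 6 (curved mirror R=83): x=19108/2375 (≈8.0455) theta=-49338/197125 (≈-0.2503)
After 7 (propagate distance d=34 (to screen)): x=-91528/197125 (≈-0.4643) theta=-49338/197125 (≈-0.2503)
Rounded to 4 decimal places: x = -0.4643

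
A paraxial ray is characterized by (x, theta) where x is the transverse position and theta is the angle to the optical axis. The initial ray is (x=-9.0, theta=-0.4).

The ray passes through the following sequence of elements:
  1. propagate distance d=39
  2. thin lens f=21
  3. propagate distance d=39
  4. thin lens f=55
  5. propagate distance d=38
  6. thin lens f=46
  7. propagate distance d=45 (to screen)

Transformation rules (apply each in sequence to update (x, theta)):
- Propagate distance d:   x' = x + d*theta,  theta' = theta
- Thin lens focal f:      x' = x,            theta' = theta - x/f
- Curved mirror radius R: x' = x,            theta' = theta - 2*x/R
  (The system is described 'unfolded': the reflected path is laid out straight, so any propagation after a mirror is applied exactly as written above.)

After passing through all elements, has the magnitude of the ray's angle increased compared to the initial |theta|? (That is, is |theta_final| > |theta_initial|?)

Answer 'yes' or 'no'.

Initial: x=-9.0000 theta=-0.4000
After 1 (propagate distance d=39): x=-24.6000 theta=-0.4000
After 2 (thin lens f=21): x=-24.6000 theta=27/35 (≈0.7714)
After 3 (propagate distance d=39): x=192/35 (≈5.4857) theta=27/35 (≈0.7714)
After 4 (thin lens f=55): x=192/35 (≈5.4857) theta=1293/1925 (≈0.6717)
After 5 (propagate distance d=38): x=59694/1925 (≈31.0099) theta=1293/1925 (≈0.6717)
After 6 (thin lens f=46): x=59694/1925 (≈31.0099) theta=-108/44275 (≈-0.0024)
After 7 (propagate distance d=45 (to screen)): x=1368102/44275 (≈30.9001) theta=-108/44275 (≈-0.0024)
|theta_initial|=0.4000 |theta_final|=108/44275 (≈0.0024) -> not increased

Answer: no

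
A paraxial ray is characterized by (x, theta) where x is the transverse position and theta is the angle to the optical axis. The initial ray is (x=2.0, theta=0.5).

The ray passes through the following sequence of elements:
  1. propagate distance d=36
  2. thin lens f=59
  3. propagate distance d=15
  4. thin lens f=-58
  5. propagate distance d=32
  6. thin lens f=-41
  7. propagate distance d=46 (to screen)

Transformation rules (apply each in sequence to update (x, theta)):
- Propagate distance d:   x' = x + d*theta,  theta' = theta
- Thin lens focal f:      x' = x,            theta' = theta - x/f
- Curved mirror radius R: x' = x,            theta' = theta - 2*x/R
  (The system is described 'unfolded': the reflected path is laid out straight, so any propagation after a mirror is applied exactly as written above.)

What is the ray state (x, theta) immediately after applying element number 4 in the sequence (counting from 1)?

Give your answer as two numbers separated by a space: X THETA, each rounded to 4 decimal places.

Answer: 22.4153 0.5475

Derivation:
Initial: x=2.0000 theta=0.5000
After 1 (propagate distance d=36): x=20.0000 theta=0.5000
After 2 (thin lens f=59): x=20.0000 theta=19/118 (≈0.1610)
After 3 (propagate distance d=15): x=2645/118 (≈22.4153) theta=19/118 (≈0.1610)
After 4 (thin lens f=-58): x=2645/118 (≈22.4153) theta=3747/6844 (≈0.5475)
Rounded to 4 decimal places: x = 22.4153, theta = 0.5475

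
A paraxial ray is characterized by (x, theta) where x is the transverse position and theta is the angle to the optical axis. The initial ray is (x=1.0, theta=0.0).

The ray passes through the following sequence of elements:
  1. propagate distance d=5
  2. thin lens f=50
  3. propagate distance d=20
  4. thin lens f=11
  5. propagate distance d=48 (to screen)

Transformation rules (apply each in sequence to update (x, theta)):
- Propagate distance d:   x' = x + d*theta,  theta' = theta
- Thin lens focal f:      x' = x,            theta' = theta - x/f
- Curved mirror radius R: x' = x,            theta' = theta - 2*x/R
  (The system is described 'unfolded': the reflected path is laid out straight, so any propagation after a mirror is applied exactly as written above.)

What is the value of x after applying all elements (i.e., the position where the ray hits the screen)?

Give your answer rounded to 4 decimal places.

Answer: -2.9782

Derivation:
Initial: x=1.0000 theta=0.0000
After 1 (propagate distance d=5): x=1.0000 theta=0.0000
After 2 (thin lens f=50): x=1.0000 theta=-0.0200
After 3 (propagate distance d=20): x=0.6000 theta=-0.0200
After 4 (thin lens f=11): x=0.6000 theta=-41/550 (≈-0.0745)
After 5 (propagate distance d=48 (to screen)): x=-819/275 (≈-2.9782) theta=-41/550 (≈-0.0745)
Rounded to 4 decimal places: x = -2.9782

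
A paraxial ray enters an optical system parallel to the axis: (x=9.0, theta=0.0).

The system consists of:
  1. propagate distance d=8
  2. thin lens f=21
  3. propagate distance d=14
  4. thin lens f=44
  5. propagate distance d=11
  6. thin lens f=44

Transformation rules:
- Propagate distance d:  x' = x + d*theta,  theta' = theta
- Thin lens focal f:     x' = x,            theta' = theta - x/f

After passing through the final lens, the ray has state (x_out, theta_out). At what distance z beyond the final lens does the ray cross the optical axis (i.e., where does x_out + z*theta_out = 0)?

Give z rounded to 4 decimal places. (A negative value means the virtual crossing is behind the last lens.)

Initial: x=9.0000 theta=0.0000
After 1 (propagate distance d=8): x=9.0000 theta=0.0000
After 2 (thin lens f=21): x=9.0000 theta=-3/7 (≈-0.4286)
After 3 (propagate distance d=14): x=3.0000 theta=-3/7 (≈-0.4286)
After 4 (thin lens f=44): x=3.0000 theta=-153/308 (≈-0.4968)
After 5 (propagate distance d=11): x=-69/28 (≈-2.4643) theta=-153/308 (≈-0.4968)
After 6 (thin lens f=44): x=-69/28 (≈-2.4643) theta=-543/1232 (≈-0.4407)
z_focus = -x_out/theta_out = -(-69/28)/(-543/1232) = -1012/181 ≈ -5.5912
Rounded to 4 decimal places: z = -5.5912

Answer: -5.5912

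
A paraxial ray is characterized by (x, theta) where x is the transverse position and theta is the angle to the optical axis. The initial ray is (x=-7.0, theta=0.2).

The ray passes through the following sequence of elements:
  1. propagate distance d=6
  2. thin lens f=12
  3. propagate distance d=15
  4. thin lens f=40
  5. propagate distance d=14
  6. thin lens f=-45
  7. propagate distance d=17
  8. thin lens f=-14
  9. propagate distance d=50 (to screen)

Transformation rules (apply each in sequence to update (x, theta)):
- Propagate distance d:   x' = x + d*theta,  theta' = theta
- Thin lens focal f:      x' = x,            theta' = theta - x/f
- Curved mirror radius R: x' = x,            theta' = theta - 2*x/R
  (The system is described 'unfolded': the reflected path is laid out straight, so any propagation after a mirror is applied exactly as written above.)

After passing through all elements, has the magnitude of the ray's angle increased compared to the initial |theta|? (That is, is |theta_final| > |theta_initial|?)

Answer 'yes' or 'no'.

Initial: x=-7.0000 theta=0.2000
After 1 (propagate distance d=6): x=-5.8000 theta=0.2000
After 2 (thin lens f=12): x=-5.8000 theta=41/60 (≈0.6833)
After 3 (propagate distance d=15): x=4.4500 theta=41/60 (≈0.6833)
After 4 (thin lens f=40): x=4.4500 theta=1373/2400 (≈0.5721)
After 5 (propagate distance d=14): x=14951/1200 (≈12.4592) theta=1373/2400 (≈0.5721)
After 6 (thin lens f=-45): x=14951/1200 (≈12.4592) theta=91687/108000 (≈0.8490)
After 7 (propagate distance d=17): x=2904269/108000 (≈26.8914) theta=91687/108000 (≈0.8490)
After 8 (thin lens f=-14): x=2904269/108000 (≈26.8914) theta=4187887/1512000 (≈2.7698)
After 9 (propagate distance d=50 (to screen)): x=20837843/126000 (≈165.3797) theta=4187887/1512000 (≈2.7698)
|theta_initial|=0.2000 |theta_final|=4187887/1512000 (≈2.7698) -> increased

Answer: yes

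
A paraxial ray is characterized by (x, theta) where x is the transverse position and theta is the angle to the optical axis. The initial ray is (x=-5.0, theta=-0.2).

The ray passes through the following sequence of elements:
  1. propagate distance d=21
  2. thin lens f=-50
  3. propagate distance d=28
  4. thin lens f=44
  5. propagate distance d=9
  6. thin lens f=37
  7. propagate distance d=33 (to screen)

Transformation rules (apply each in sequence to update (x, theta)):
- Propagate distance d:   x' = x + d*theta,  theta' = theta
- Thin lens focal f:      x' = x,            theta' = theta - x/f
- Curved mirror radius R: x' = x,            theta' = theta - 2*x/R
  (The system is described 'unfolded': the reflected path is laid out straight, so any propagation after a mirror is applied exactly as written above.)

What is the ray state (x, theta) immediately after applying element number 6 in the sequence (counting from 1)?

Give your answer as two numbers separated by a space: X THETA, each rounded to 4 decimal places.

Answer: -19.3269 0.5918

Derivation:
Initial: x=-5.0000 theta=-0.2000
After 1 (propagate distance d=21): x=-9.2000 theta=-0.2000
After 2 (thin lens f=-50): x=-9.2000 theta=-0.3840
After 3 (propagate distance d=28): x=-19.9520 theta=-0.3840
After 4 (thin lens f=44): x=-19.9520 theta=191/2750 (≈0.0695)
After 5 (propagate distance d=9): x=-53149/2750 (≈-19.3269) theta=191/2750 (≈0.0695)
After 6 (thin lens f=37): x=-53149/2750 (≈-19.3269) theta=30108/50875 (≈0.5918)
Rounded to 4 decimal places: x = -19.3269, theta = 0.5918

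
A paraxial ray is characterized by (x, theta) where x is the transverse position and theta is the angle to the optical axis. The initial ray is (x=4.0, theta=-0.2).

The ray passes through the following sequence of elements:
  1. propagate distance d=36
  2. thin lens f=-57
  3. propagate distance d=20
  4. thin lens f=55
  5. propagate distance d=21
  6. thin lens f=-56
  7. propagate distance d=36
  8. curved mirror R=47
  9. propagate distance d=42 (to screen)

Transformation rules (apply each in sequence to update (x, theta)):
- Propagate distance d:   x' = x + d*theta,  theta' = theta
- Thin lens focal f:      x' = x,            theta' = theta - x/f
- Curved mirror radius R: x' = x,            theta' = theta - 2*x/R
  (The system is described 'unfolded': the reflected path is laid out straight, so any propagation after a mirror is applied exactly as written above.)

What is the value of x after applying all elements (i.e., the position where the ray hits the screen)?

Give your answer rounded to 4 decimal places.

Answer: 4.2861

Derivation:
Initial: x=4.0000 theta=-0.2000
After 1 (propagate distance d=36): x=-3.2000 theta=-0.2000
After 2 (thin lens f=-57): x=-3.2000 theta=-73/285 (≈-0.2561)
After 3 (propagate distance d=20): x=-2372/285 (≈-8.3228) theta=-73/285 (≈-0.2561)
After 4 (thin lens f=55): x=-2372/285 (≈-8.3228) theta=-1643/15675 (≈-0.1048)
After 5 (propagate distance d=21): x=-164963/15675 (≈-10.5240) theta=-1643/15675 (≈-0.1048)
After 6 (thin lens f=-56): x=-164963/15675 (≈-10.5240) theta=-7787/26600 (≈-0.2927)
After 7 (propagate distance d=36): x=-4622221/219450 (≈-21.0628) theta=-7787/26600 (≈-0.2927)
After 8 (curved mirror R=47): x=-4622221/219450 (≈-21.0628) theta=24900131/41256600 (≈0.6035)
After 9 (propagate distance d=42 (to screen)): x=88413977/20628300 (≈4.2861) theta=24900131/41256600 (≈0.6035)
Rounded to 4 decimal places: x = 4.2861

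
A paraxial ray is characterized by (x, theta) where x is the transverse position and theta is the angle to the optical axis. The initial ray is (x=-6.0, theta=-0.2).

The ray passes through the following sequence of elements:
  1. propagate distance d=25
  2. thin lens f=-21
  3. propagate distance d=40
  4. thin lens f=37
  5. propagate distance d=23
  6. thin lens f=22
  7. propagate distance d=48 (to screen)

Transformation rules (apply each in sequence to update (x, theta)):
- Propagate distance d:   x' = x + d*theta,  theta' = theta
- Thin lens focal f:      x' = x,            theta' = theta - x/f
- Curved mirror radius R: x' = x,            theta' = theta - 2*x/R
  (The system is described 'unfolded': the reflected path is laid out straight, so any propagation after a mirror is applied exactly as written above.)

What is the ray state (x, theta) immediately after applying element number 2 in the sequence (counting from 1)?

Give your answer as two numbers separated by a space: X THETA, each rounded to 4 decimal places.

Answer: -11.0000 -0.7238

Derivation:
Initial: x=-6.0000 theta=-0.2000
After 1 (propagate distance d=25): x=-11.0000 theta=-0.2000
After 2 (thin lens f=-21): x=-11.0000 theta=-76/105 (≈-0.7238)
Rounded to 4 decimal places: x = -11.0000, theta = -0.7238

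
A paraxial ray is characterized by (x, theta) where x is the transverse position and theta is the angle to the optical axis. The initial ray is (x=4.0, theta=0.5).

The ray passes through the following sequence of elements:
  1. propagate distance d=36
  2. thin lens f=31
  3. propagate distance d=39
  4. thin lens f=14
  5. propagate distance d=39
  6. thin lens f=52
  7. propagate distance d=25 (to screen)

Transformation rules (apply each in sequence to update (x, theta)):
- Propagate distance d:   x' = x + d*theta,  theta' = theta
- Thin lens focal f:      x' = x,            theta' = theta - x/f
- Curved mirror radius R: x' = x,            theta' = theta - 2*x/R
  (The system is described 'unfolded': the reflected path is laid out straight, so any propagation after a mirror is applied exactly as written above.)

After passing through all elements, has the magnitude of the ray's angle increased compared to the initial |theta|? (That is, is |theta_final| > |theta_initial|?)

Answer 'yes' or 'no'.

Initial: x=4.0000 theta=0.5000
After 1 (propagate distance d=36): x=22.0000 theta=0.5000
After 2 (thin lens f=31): x=22.0000 theta=-13/62 (≈-0.2097)
After 3 (propagate distance d=39): x=857/62 (≈13.8226) theta=-13/62 (≈-0.2097)
After 4 (thin lens f=14): x=857/62 (≈13.8226) theta=-1039/868 (≈-1.1970)
After 5 (propagate distance d=39): x=-28523/868 (≈-32.8606) theta=-1039/868 (≈-1.1970)
After 6 (thin lens f=52): x=-28523/868 (≈-32.8606) theta=-25505/45136 (≈-0.5651)
After 7 (propagate distance d=25 (to screen)): x=-2120821/45136 (≈-46.9873) theta=-25505/45136 (≈-0.5651)
|theta_initial|=0.5000 |theta_final|=25505/45136 (≈0.5651) -> increased

Answer: yes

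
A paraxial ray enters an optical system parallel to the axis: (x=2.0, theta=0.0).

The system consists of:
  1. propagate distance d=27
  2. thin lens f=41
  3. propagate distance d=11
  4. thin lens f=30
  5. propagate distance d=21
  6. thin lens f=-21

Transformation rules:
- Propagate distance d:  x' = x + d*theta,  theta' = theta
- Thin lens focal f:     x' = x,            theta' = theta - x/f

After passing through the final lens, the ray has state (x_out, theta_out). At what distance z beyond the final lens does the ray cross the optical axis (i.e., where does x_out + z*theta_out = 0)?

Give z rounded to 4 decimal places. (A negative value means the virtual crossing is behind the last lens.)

Initial: x=2.0000 theta=0.0000
After 1 (propagate distance d=27): x=2.0000 theta=0.0000
After 2 (thin lens f=41): x=2.0000 theta=-2/41 (≈-0.0488)
After 3 (propagate distance d=11): x=60/41 (≈1.4634) theta=-2/41 (≈-0.0488)
After 4 (thin lens f=30): x=60/41 (≈1.4634) theta=-4/41 (≈-0.0976)
After 5 (propagate distance d=21): x=-24/41 (≈-0.5854) theta=-4/41 (≈-0.0976)
After 6 (thin lens f=-21): x=-24/41 (≈-0.5854) theta=-36/287 (≈-0.1254)
z_focus = -x_out/theta_out = -(-24/41)/(-36/287) = -14/3 ≈ -4.6667
Rounded to 4 decimal places: z = -4.6667

Answer: -4.6667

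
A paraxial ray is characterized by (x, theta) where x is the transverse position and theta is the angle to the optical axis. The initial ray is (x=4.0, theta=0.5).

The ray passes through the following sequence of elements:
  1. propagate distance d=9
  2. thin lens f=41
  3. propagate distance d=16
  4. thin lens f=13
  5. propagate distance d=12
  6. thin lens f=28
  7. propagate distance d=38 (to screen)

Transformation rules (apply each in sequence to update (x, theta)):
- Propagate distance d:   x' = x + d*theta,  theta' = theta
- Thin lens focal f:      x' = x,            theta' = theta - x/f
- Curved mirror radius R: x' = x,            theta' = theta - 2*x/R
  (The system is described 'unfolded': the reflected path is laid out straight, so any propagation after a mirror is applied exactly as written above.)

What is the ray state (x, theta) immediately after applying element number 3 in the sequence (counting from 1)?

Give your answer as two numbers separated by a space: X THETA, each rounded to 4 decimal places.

Answer: 13.1829 0.2927

Derivation:
Initial: x=4.0000 theta=0.5000
After 1 (propagate distance d=9): x=8.5000 theta=0.5000
After 2 (thin lens f=41): x=8.5000 theta=12/41 (≈0.2927)
After 3 (propagate distance d=16): x=1081/82 (≈13.1829) theta=12/41 (≈0.2927)
Rounded to 4 decimal places: x = 13.1829, theta = 0.2927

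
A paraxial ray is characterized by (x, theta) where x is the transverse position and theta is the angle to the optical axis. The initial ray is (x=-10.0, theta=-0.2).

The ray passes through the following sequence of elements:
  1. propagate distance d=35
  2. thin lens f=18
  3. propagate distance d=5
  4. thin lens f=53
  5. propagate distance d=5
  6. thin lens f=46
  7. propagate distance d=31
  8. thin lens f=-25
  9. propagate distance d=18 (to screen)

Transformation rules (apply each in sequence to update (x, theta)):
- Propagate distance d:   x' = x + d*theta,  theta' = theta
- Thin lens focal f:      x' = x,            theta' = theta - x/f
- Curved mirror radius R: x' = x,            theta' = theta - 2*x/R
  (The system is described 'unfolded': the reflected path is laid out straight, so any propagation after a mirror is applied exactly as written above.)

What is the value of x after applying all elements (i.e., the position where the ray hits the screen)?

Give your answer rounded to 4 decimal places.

Answer: 69.5533

Derivation:
Initial: x=-10.0000 theta=-0.2000
After 1 (propagate distance d=35): x=-17.0000 theta=-0.2000
After 2 (thin lens f=18): x=-17.0000 theta=67/90 (≈0.7444)
After 3 (propagate distance d=5): x=-239/18 (≈-13.2778) theta=67/90 (≈0.7444)
After 4 (thin lens f=53): x=-239/18 (≈-13.2778) theta=791/795 (≈0.9950)
After 5 (propagate distance d=5): x=-7921/954 (≈-8.3029) theta=791/795 (≈0.9950)
After 6 (thin lens f=46): x=-7921/954 (≈-8.3029) theta=257921/219420 (≈1.1755)
After 7 (propagate distance d=31): x=685969/24380 (≈28.1365) theta=257921/219420 (≈1.1755)
After 8 (thin lens f=-25): x=685969/24380 (≈28.1365) theta=6310873/2742750 (≈2.3009)
After 9 (propagate distance d=18 (to screen)): x=42392717/609500 (≈69.5533) theta=6310873/2742750 (≈2.3009)
Rounded to 4 decimal places: x = 69.5533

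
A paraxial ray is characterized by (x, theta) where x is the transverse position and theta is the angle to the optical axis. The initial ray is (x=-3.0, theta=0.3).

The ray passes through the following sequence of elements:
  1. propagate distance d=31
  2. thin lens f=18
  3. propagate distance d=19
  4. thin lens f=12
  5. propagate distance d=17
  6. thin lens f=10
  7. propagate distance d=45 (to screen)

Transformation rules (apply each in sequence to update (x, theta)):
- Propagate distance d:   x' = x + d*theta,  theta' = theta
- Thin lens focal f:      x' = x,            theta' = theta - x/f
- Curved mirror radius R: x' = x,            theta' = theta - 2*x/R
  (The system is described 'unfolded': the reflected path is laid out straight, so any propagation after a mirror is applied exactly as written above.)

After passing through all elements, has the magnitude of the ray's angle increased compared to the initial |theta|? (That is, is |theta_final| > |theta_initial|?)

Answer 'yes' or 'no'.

Answer: no

Derivation:
Initial: x=-3.0000 theta=0.3000
After 1 (propagate distance d=31): x=6.3000 theta=0.3000
After 2 (thin lens f=18): x=6.3000 theta=-0.0500
After 3 (propagate distance d=19): x=5.3500 theta=-0.0500
After 4 (thin lens f=12): x=5.3500 theta=-119/240 (≈-0.4958)
After 5 (propagate distance d=17): x=-739/240 (≈-3.0792) theta=-119/240 (≈-0.4958)
After 6 (thin lens f=10): x=-739/240 (≈-3.0792) theta=-451/2400 (≈-0.1879)
After 7 (propagate distance d=45 (to screen)): x=-5537/480 (≈-11.5354) theta=-451/2400 (≈-0.1879)
|theta_initial|=0.3000 |theta_final|=451/2400 (≈0.1879) -> not increased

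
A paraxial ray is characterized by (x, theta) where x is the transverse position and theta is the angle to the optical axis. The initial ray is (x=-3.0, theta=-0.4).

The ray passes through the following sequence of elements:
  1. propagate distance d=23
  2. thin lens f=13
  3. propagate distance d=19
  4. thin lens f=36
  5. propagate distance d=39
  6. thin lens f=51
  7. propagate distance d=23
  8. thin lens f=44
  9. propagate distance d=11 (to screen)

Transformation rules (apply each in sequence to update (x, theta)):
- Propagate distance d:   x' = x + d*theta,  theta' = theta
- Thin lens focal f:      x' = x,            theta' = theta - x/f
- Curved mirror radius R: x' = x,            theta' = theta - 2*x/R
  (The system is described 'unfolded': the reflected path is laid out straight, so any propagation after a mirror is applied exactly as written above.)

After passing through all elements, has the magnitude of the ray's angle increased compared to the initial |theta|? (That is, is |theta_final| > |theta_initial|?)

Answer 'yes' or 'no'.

Initial: x=-3.0000 theta=-0.4000
After 1 (propagate distance d=23): x=-12.2000 theta=-0.4000
After 2 (thin lens f=13): x=-12.2000 theta=7/13 (≈0.5385)
After 3 (propagate distance d=19): x=-128/65 (≈-1.9692) theta=7/13 (≈0.5385)
After 4 (thin lens f=36): x=-128/65 (≈-1.9692) theta=347/585 (≈0.5932)
After 5 (propagate distance d=39): x=4127/195 (≈21.1641) theta=347/585 (≈0.5932)
After 6 (thin lens f=51): x=4127/195 (≈21.1641) theta=1772/9945 (≈0.1782)
After 7 (propagate distance d=23): x=251233/9945 (≈25.2622) theta=1772/9945 (≈0.1782)
After 8 (thin lens f=44): x=251233/9945 (≈25.2622) theta=-11551/29172 (≈-0.3960)
After 9 (propagate distance d=11 (to screen)): x=831667/39780 (≈20.9067) theta=-11551/29172 (≈-0.3960)
|theta_initial|=0.4000 |theta_final|=11551/29172 (≈0.3960) -> not increased

Answer: no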